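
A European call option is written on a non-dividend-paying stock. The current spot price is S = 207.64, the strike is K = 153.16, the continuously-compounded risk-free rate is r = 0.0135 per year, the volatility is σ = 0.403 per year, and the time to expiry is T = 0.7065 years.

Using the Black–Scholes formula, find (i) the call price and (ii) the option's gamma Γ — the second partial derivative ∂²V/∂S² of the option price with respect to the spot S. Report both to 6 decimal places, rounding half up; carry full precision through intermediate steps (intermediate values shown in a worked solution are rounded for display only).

price = 61.632626
Γ = 0.003111

σ√T = 0.403·√0.7065 = 0.338736
d₁ = (ln(S/K) + (r+σ²/2)T) / (σ√T) = (ln(207.64/153.16) + (0.0135+0.403²/2)·0.7065) / 0.338736 = (0.304323 + 0.066909) / 0.338736 = 1.095932
d₂ = d₁ − σ√T = 1.095932 − 0.338736 = 0.757196
e^{−rT} = e^{−0.0135·0.7065} = 0.990508
N(d₁) = 0.863446,  N(d₂) = 0.775534
Call price V = S·N(d₁) − K·e^{−rT}·N(d₂) = 179.285870 − 117.653244 = 61.632626
φ(d₁) = (1/√(2π))·e^{−d₁²/2} = 0.218827
Γ = φ(d₁) / (S·σ·√T) = 0.003111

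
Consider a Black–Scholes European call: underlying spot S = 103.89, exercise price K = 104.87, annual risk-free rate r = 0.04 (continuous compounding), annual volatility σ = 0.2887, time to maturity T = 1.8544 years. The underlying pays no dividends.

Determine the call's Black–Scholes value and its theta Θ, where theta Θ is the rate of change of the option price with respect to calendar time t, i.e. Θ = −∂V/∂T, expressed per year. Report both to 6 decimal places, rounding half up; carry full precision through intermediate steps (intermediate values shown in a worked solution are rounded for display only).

price = 19.150337
Θ = -6.013778

σ√T = 0.2887·√1.8544 = 0.393141
d₁ = (ln(S/K) + (r+σ²/2)T) / (σ√T) = (ln(103.89/104.87) + (0.04+0.2887²/2)·1.8544) / 0.393141 = (-0.009389 + 0.151456) / 0.393141 = 0.361364
d₂ = d₁ − σ√T = 0.361364 − 0.393141 = -0.031777
e^{−rT} = e^{−0.04·1.8544} = 0.928508
N(d₁) = 0.641086,  N(d₂) = 0.487325
Call price V = S·N(d₁) − K·e^{−rT}·N(d₂) = 66.602466 − 47.452129 = 19.150337
φ(d₁) = (1/√(2π))·e^{−d₁²/2} = 0.373727
Θ = −S·φ(d₁)·σ/(2√T) − r·K·e^{−rT}·N(d₂) = −4.115692 − 1.898085 = -6.013778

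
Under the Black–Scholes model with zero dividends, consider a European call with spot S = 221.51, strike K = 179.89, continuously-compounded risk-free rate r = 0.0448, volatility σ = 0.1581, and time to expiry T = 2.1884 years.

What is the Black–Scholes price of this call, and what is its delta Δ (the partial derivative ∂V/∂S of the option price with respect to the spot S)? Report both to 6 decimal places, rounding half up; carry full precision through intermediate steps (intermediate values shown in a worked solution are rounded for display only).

price = 60.395363
Δ = 0.923065

σ√T = 0.1581·√2.1884 = 0.233881
d₁ = (ln(S/K) + (r+σ²/2)T) / (σ√T) = (ln(221.51/179.89) + (0.0448+0.1581²/2)·2.1884) / 0.233881 = (0.208122 + 0.125391) / 0.233881 = 1.425992
d₂ = d₁ − σ√T = 1.425992 − 0.233881 = 1.192111
e^{−rT} = e^{−0.0448·2.1884} = 0.906612
N(d₁) = 0.923065,  N(d₂) = 0.883391
Call price V = S·N(d₁) − K·e^{−rT}·N(d₂) = 204.468063 − 144.072700 = 60.395363
Δ = N(d₁) = 0.923065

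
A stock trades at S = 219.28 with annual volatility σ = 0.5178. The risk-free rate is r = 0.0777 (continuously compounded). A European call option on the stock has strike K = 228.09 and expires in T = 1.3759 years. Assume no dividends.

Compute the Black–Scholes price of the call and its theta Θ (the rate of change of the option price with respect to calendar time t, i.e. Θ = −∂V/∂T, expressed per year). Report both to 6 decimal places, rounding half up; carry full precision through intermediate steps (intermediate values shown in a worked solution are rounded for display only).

σ√T = 0.5178·√1.3759 = 0.607373
d₁ = (ln(S/K) + (r+σ²/2)T) / (σ√T) = (ln(219.28/228.09) + (0.0777+0.5178²/2)·1.3759) / 0.607373 = (-0.039391 + 0.291358) / 0.607373 = 0.414848
d₂ = d₁ − σ√T = 0.414848 − 0.607373 = -0.192525
e^{−rT} = e^{−0.0777·1.3759} = 0.898609
N(d₁) = 0.660873,  N(d₂) = 0.423666
Call price V = S·N(d₁) − K·e^{−rT}·N(d₂) = 144.916335 − 86.836058 = 58.080277
φ(d₁) = (1/√(2π))·e^{−d₁²/2} = 0.366049
Θ = −S·φ(d₁)·σ/(2√T) − r·K·e^{−rT}·N(d₂) = −17.716457 − 6.747162 = -24.463619

price = 58.080277
Θ = -24.463619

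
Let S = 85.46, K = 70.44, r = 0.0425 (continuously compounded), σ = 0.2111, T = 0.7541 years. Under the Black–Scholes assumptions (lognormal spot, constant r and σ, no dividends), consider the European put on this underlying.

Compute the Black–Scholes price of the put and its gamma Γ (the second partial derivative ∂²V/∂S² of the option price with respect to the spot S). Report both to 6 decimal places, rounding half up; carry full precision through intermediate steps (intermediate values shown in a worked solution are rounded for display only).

σ√T = 0.2111·√0.7541 = 0.183317
d₁ = (ln(S/K) + (r+σ²/2)T) / (σ√T) = (ln(85.46/70.44) + (0.0425+0.2111²/2)·0.7541) / 0.183317 = (0.193287 + 0.048852) / 0.183317 = 1.320876
d₂ = d₁ − σ√T = 1.320876 − 0.183317 = 1.137559
e^{−rT} = e^{−0.0425·0.7541} = 0.968459
N(−d₁) = 0.093271,  N(−d₂) = 0.127652
Put price V = K·e^{−rT}·N(−d₂) − S·N(−d₁) = 8.708222 − 7.970974 = 0.737248
φ(d₁) = (1/√(2π))·e^{−d₁²/2} = 0.166744
Γ = φ(d₁) / (S·σ·√T) = 0.010644

price = 0.737248
Γ = 0.010644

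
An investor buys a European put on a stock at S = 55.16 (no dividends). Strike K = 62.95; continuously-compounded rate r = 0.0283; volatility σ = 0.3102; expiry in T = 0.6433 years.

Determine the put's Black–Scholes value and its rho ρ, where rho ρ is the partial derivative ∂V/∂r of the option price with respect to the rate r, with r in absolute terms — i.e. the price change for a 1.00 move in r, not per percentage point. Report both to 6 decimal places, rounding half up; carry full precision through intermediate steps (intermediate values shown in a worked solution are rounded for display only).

price = 9.709948
ρ = -28.622170

σ√T = 0.3102·√0.6433 = 0.248799
d₁ = (ln(S/K) + (r+σ²/2)T) / (σ√T) = (ln(55.16/62.95) + (0.0283+0.3102²/2)·0.6433) / 0.248799 = (-0.132103 + 0.049156) / 0.248799 = -0.333389
d₂ = d₁ − σ√T = -0.333389 − 0.248799 = -0.582188
e^{−rT} = e^{−0.0283·0.6433} = 0.981959
N(−d₁) = 0.630580,  N(−d₂) = 0.719780
Put price V = K·e^{−rT}·N(−d₂) − S·N(−d₁) = 44.492724 − 34.782776 = 9.709948
ρ = −K·T·e^{−rT}·N(−d₂) = -28.622170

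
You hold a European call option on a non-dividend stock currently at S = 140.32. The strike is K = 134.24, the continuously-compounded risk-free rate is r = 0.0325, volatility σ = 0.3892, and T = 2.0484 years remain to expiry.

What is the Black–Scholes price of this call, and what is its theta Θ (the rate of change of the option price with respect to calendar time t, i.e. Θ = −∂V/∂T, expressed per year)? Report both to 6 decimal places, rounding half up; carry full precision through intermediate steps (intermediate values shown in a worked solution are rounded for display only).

σ√T = 0.3892·√2.0484 = 0.557032
d₁ = (ln(S/K) + (r+σ²/2)T) / (σ√T) = (ln(140.32/134.24) + (0.0325+0.3892²/2)·2.0484) / 0.557032 = (0.044296 + 0.221715) / 0.557032 = 0.477552
d₂ = d₁ − σ√T = 0.477552 − 0.557032 = -0.079480
e^{−rT} = e^{−0.0325·2.0484} = 0.935595
N(d₁) = 0.683515,  N(d₂) = 0.468325
Call price V = S·N(d₁) − K·e^{−rT}·N(d₂) = 95.910876 − 58.818950 = 37.091926
φ(d₁) = (1/√(2π))·e^{−d₁²/2} = 0.355950
Θ = −S·φ(d₁)·σ/(2√T) − r·K·e^{−rT}·N(d₂) = −6.791152 − 1.911616 = -8.702768

price = 37.091926
Θ = -8.702768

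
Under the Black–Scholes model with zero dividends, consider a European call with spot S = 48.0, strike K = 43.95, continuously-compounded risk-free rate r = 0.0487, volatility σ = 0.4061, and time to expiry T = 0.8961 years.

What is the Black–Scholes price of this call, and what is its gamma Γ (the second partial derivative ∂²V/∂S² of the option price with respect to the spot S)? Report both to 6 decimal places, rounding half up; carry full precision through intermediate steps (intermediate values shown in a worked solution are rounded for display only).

price = 10.221910
Γ = 0.018737

σ√T = 0.4061·√0.8961 = 0.384425
d₁ = (ln(S/K) + (r+σ²/2)T) / (σ√T) = (ln(48.0/43.95) + (0.0487+0.4061²/2)·0.8961) / 0.384425 = (0.088148 + 0.117531) / 0.384425 = 0.535032
d₂ = d₁ − σ√T = 0.535032 − 0.384425 = 0.150608
e^{−rT} = e^{−0.0487·0.8961} = 0.957298
N(d₁) = 0.703686,  N(d₂) = 0.559857
Call price V = S·N(d₁) − K·e^{−rT}·N(d₂) = 33.776940 − 23.555030 = 10.221910
φ(d₁) = (1/√(2π))·e^{−d₁²/2} = 0.345740
Γ = φ(d₁) / (S·σ·√T) = 0.018737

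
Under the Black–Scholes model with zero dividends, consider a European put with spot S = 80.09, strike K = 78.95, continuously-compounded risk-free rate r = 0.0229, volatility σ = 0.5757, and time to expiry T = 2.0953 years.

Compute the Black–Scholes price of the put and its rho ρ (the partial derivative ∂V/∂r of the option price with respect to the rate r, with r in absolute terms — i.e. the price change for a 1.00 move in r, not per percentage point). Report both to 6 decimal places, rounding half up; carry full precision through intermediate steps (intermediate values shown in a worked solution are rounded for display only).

σ√T = 0.5757·√2.0953 = 0.833334
d₁ = (ln(S/K) + (r+σ²/2)T) / (σ√T) = (ln(80.09/78.95) + (0.0229+0.5757²/2)·2.0953) / 0.833334 = (0.014336 + 0.395206) / 0.833334 = 0.491449
d₂ = d₁ − σ√T = 0.491449 − 0.833334 = -0.341885
e^{−rT} = e^{−0.0229·2.0953} = 0.953151
N(−d₁) = 0.311554,  N(−d₂) = 0.633781
Put price V = K·e^{−rT}·N(−d₂) − S·N(−d₁) = 47.692826 − 24.952383 = 22.740443
ρ = −K·T·e^{−rT}·N(−d₂) = -99.930778

price = 22.740443
ρ = -99.930778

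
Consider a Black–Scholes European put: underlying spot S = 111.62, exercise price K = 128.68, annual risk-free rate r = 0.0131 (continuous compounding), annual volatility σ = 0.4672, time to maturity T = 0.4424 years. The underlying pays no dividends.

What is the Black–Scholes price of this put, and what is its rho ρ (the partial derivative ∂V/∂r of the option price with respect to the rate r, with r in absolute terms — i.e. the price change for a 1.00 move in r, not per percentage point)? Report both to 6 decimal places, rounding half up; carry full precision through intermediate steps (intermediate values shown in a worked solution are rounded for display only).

σ√T = 0.4672·√0.4424 = 0.310749
d₁ = (ln(S/K) + (r+σ²/2)T) / (σ√T) = (ln(111.62/128.68) + (0.0131+0.4672²/2)·0.4424) / 0.310749 = (-0.142228 + 0.054078) / 0.310749 = -0.283670
d₂ = d₁ − σ√T = -0.283670 − 0.310749 = -0.594420
e^{−rT} = e^{−0.0131·0.4424} = 0.994221
N(−d₁) = 0.611668,  N(−d₂) = 0.723884
Put price V = K·e^{−rT}·N(−d₂) − S·N(−d₁) = 92.611153 − 68.274436 = 24.336717
ρ = −K·T·e^{−rT}·N(−d₂) = -40.971174

price = 24.336717
ρ = -40.971174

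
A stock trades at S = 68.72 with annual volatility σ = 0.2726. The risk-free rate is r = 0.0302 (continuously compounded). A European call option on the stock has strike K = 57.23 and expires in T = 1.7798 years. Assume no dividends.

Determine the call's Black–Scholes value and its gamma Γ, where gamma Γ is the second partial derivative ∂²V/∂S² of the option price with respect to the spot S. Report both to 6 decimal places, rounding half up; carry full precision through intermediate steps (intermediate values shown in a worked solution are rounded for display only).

price = 17.898108
Γ = 0.011286

σ√T = 0.2726·√1.7798 = 0.363673
d₁ = (ln(S/K) + (r+σ²/2)T) / (σ√T) = (ln(68.72/57.23) + (0.0302+0.2726²/2)·1.7798) / 0.363673 = (0.182962 + 0.119879) / 0.363673 = 0.832729
d₂ = d₁ − σ√T = 0.832729 − 0.363673 = 0.469055
e^{−rT} = e^{−0.0302·1.7798} = 0.947669
N(d₁) = 0.797501,  N(d₂) = 0.680485
Call price V = S·N(d₁) − K·e^{−rT}·N(d₂) = 54.804273 − 36.906166 = 17.898108
φ(d₁) = (1/√(2π))·e^{−d₁²/2} = 0.282054
Γ = φ(d₁) / (S·σ·√T) = 0.011286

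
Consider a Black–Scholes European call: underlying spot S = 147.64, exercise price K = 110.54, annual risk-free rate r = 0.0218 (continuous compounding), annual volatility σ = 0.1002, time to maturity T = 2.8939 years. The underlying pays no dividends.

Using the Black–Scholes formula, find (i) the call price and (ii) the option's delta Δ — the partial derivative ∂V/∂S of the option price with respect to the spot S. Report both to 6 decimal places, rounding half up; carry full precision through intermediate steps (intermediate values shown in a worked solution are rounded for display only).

price = 44.006851
Δ = 0.984346

σ√T = 0.1002·√2.8939 = 0.170455
d₁ = (ln(S/K) + (r+σ²/2)T) / (σ√T) = (ln(147.64/110.54) + (0.0218+0.1002²/2)·2.8939) / 0.170455 = (0.289399 + 0.077614) / 0.170455 = 2.153144
d₂ = d₁ − σ√T = 2.153144 − 0.170455 = 1.982689
e^{−rT} = e^{−0.0218·2.8939} = 0.938862
N(d₁) = 0.984346,  N(d₂) = 0.976299
Call price V = S·N(d₁) − K·e^{−rT}·N(d₂) = 145.328889 − 101.322038 = 44.006851
Δ = N(d₁) = 0.984346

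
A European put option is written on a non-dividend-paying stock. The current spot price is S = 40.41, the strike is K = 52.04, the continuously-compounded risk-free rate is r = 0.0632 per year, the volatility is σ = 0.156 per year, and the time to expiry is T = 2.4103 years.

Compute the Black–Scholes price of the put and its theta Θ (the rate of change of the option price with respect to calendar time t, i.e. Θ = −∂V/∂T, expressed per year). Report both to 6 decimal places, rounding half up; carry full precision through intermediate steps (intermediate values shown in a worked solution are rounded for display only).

σ√T = 0.156·√2.4103 = 0.242192
d₁ = (ln(S/K) + (r+σ²/2)T) / (σ√T) = (ln(40.41/52.04) + (0.0632+0.156²/2)·2.4103) / 0.242192 = (-0.252935 + 0.181659) / 0.242192 = -0.294295
d₂ = d₁ − σ√T = -0.294295 − 0.242192 = -0.536487
e^{−rT} = e^{−0.0632·2.4103} = 0.858704
N(−d₁) = 0.615734,  N(−d₂) = 0.704189
Put price V = K·e^{−rT}·N(−d₂) − S·N(−d₁) = 31.468063 − 24.881797 = 6.586266
φ(d₁) = (1/√(2π))·e^{−d₁²/2} = 0.382035
Θ = −S·φ(d₁)·σ/(2√T) + r·K·e^{−rT}·N(−d₂) = −0.775624 + 1.988782 = 1.213158

price = 6.586266
Θ = 1.213158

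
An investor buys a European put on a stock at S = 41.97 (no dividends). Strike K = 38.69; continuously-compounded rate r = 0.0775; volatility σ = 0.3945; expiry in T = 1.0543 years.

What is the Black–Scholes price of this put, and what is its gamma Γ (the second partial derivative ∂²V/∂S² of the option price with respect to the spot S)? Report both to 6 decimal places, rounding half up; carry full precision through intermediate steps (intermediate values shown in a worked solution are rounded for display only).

price = 3.561630
Γ = 0.019540

σ√T = 0.3945·√1.0543 = 0.405069
d₁ = (ln(S/K) + (r+σ²/2)T) / (σ√T) = (ln(41.97/38.69) + (0.0775+0.3945²/2)·1.0543) / 0.405069 = (0.081374 + 0.163749) / 0.405069 = 0.605138
d₂ = d₁ − σ√T = 0.605138 − 0.405069 = 0.200069
e^{−rT} = e^{−0.0775·1.0543} = 0.921541
N(−d₁) = 0.272544,  N(−d₂) = 0.420713
Put price V = K·e^{−rT}·N(−d₂) − S·N(−d₁) = 15.000289 − 11.438659 = 3.561630
φ(d₁) = (1/√(2π))·e^{−d₁²/2} = 0.332195
Γ = φ(d₁) / (S·σ·√T) = 0.019540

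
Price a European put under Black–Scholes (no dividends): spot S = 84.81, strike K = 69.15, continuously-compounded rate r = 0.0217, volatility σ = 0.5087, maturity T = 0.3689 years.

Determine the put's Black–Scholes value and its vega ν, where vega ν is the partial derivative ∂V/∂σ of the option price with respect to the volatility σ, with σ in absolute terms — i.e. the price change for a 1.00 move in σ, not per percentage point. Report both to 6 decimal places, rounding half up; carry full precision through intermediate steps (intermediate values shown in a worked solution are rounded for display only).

σ√T = 0.5087·√0.3689 = 0.308970
d₁ = (ln(S/K) + (r+σ²/2)T) / (σ√T) = (ln(84.81/69.15) + (0.0217+0.5087²/2)·0.3689) / 0.308970 = (0.204135 + 0.055736) / 0.308970 = 0.841091
d₂ = d₁ − σ√T = 0.841091 − 0.308970 = 0.532121
e^{−rT} = e^{−0.0217·0.3689} = 0.992027
N(−d₁) = 0.200149,  N(−d₂) = 0.297321
Put price V = K·e^{−rT}·N(−d₂) − S·N(−d₁) = 20.395825 − 16.974595 = 3.421231
φ(d₁) = (1/√(2π))·e^{−d₁²/2} = 0.280087
ν = S·φ(d₁)·√T = 14.427601

price = 3.421231
ν = 14.427601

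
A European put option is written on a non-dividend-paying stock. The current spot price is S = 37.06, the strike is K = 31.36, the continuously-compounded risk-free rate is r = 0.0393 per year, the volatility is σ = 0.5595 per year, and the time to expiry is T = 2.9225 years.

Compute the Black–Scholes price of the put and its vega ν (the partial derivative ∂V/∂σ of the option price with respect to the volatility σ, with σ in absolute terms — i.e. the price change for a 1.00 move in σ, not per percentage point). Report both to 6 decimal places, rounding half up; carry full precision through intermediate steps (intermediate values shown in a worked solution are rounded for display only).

price = 7.869337
ν = 18.748490

σ√T = 0.5595·√2.9225 = 0.956483
d₁ = (ln(S/K) + (r+σ²/2)T) / (σ√T) = (ln(37.06/31.36) + (0.0393+0.5595²/2)·2.9225) / 0.956483 = (0.167005 + 0.572284) / 0.956483 = 0.772925
d₂ = d₁ − σ√T = 0.772925 − 0.956483 = -0.183559
e^{−rT} = e^{−0.0393·2.9225} = 0.891496
N(−d₁) = 0.219784,  N(−d₂) = 0.572820
Put price V = K·e^{−rT}·N(−d₂) − S·N(−d₁) = 16.014515 − 8.145177 = 7.869337
φ(d₁) = (1/√(2π))·e^{−d₁²/2} = 0.295926
ν = S·φ(d₁)·√T = 18.748490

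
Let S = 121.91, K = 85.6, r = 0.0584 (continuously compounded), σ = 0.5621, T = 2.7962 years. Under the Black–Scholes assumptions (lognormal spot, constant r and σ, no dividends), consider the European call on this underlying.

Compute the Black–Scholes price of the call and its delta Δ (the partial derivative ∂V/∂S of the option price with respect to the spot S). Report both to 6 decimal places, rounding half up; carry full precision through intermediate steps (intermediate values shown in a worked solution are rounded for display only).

σ√T = 0.5621·√2.7962 = 0.939935
d₁ = (ln(S/K) + (r+σ²/2)T) / (σ√T) = (ln(121.91/85.6) + (0.0584+0.5621²/2)·2.7962) / 0.939935 = (0.353598 + 0.605037) / 0.939935 = 1.019895
d₂ = d₁ − σ√T = 1.019895 − 0.939935 = 0.079960
e^{−rT} = e^{−0.0584·2.7962} = 0.849338
N(d₁) = 0.846111,  N(d₂) = 0.531865
Call price V = S·N(d₁) − K·e^{−rT}·N(d₂) = 103.149369 − 38.668392 = 64.480978
Δ = N(d₁) = 0.846111

price = 64.480978
Δ = 0.846111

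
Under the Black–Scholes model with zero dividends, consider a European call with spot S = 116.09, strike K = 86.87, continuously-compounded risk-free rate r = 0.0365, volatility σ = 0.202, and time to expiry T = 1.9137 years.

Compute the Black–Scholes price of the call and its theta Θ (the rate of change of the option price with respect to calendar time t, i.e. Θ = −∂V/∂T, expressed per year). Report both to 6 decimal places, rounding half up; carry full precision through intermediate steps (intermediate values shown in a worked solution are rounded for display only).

price = 36.338995
Θ = -3.806719

σ√T = 0.202·√1.9137 = 0.279440
d₁ = (ln(S/K) + (r+σ²/2)T) / (σ√T) = (ln(116.09/86.87) + (0.0365+0.202²/2)·1.9137) / 0.279440 = (0.289953 + 0.108893) / 0.279440 = 1.427307
d₂ = d₁ − σ√T = 1.427307 − 0.279440 = 1.147867
e^{−rT} = e^{−0.0365·1.9137} = 0.932534
N(d₁) = 0.923254,  N(d₂) = 0.874488
Call price V = S·N(d₁) − K·e^{−rT}·N(d₂) = 107.180587 − 70.841592 = 36.338995
φ(d₁) = (1/√(2π))·e^{−d₁²/2} = 0.144058
Θ = −S·φ(d₁)·σ/(2√T) − r·K·e^{−rT}·N(d₂) = −1.221001 − 2.585718 = -3.806719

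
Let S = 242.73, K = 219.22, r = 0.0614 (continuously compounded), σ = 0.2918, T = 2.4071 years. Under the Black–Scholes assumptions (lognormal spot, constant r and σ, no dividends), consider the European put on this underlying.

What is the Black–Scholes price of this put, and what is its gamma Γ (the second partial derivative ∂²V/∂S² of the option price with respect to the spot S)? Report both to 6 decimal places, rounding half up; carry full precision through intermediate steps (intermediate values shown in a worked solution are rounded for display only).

σ√T = 0.2918·√2.4071 = 0.452723
d₁ = (ln(S/K) + (r+σ²/2)T) / (σ√T) = (ln(242.73/219.22) + (0.0614+0.2918²/2)·2.4071) / 0.452723 = (0.101874 + 0.250275) / 0.452723 = 0.777846
d₂ = d₁ − σ√T = 0.777846 − 0.452723 = 0.325124
e^{−rT} = e^{−0.0614·2.4071} = 0.862607
N(−d₁) = 0.218330,  N(−d₂) = 0.372544
Put price V = K·e^{−rT}·N(−d₂) − S·N(−d₁) = 70.448293 − 52.995183 = 17.453109
φ(d₁) = (1/√(2π))·e^{−d₁²/2} = 0.294799
Γ = φ(d₁) / (S·σ·√T) = 0.002683

price = 17.453109
Γ = 0.002683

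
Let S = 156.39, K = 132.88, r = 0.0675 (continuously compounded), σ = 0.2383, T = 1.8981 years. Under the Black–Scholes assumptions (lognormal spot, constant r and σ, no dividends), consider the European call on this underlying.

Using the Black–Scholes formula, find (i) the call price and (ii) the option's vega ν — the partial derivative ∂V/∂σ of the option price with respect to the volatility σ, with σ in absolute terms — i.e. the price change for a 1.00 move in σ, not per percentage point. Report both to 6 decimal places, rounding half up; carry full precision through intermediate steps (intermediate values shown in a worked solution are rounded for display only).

price = 44.022031
ν = 49.499463

σ√T = 0.2383·√1.8981 = 0.328310
d₁ = (ln(S/K) + (r+σ²/2)T) / (σ√T) = (ln(156.39/132.88) + (0.0675+0.2383²/2)·1.8981) / 0.328310 = (0.162906 + 0.182015) / 0.328310 = 1.050599
d₂ = d₁ − σ√T = 1.050599 − 0.328310 = 0.722289
e^{−rT} = e^{−0.0675·1.8981} = 0.879746
N(d₁) = 0.853279,  N(d₂) = 0.764942
Call price V = S·N(d₁) − K·e^{−rT}·N(d₂) = 133.444243 − 89.422212 = 44.022031
φ(d₁) = (1/√(2π))·e^{−d₁²/2} = 0.229738
ν = S·φ(d₁)·√T = 49.499463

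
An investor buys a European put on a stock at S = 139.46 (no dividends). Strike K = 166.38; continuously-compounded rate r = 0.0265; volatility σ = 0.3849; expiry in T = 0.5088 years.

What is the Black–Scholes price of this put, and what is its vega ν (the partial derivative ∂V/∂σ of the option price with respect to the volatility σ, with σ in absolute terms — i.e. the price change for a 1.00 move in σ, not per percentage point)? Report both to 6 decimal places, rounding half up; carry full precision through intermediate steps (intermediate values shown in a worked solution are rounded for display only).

price = 31.734244
ν = 35.759133

σ√T = 0.3849·√0.5088 = 0.274550
d₁ = (ln(S/K) + (r+σ²/2)T) / (σ√T) = (ln(139.46/166.38) + (0.0265+0.3849²/2)·0.5088) / 0.274550 = (-0.176497 + 0.051172) / 0.274550 = -0.456472
d₂ = d₁ − σ√T = -0.456472 − 0.274550 = -0.731022
e^{−rT} = e^{−0.0265·0.5088} = 0.986607
N(−d₁) = 0.675975,  N(−d₂) = 0.767617
Put price V = K·e^{−rT}·N(−d₂) − S·N(−d₁) = 126.005687 − 94.271443 = 31.734244
φ(d₁) = (1/√(2π))·e^{−d₁²/2} = 0.359471
ν = S·φ(d₁)·√T = 35.759133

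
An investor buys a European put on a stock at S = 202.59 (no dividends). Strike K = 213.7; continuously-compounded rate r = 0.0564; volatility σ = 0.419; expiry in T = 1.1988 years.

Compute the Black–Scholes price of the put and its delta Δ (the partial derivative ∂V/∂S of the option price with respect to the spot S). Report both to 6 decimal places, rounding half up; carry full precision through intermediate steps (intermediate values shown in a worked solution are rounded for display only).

price = 35.082462
Δ = -0.397283

σ√T = 0.419·√1.1988 = 0.458762
d₁ = (ln(S/K) + (r+σ²/2)T) / (σ√T) = (ln(202.59/213.7) + (0.0564+0.419²/2)·1.1988) / 0.458762 = (-0.053389 + 0.172844) / 0.458762 = 0.260385
d₂ = d₁ − σ√T = 0.260385 − 0.458762 = -0.198377
e^{−rT} = e^{−0.0564·1.1988} = 0.934623
N(−d₁) = 0.397283,  N(−d₂) = 0.578625
Put price V = K·e^{−rT}·N(−d₂) − S·N(−d₁) = 115.568121 − 80.485658 = 35.082462
Δ = −N(−d₁) = -0.397283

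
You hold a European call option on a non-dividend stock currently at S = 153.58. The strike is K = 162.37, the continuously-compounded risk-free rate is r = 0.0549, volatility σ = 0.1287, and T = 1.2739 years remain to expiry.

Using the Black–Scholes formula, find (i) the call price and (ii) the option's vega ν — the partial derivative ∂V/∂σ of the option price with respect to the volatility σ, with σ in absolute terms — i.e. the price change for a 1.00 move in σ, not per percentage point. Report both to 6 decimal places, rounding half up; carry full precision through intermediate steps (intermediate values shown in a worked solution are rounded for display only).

σ√T = 0.1287·√1.2739 = 0.145260
d₁ = (ln(S/K) + (r+σ²/2)T) / (σ√T) = (ln(153.58/162.37) + (0.0549+0.1287²/2)·1.2739) / 0.145260 = (-0.055656 + 0.080487) / 0.145260 = 0.170944
d₂ = d₁ − σ√T = 0.170944 − 0.145260 = 0.025684
e^{−rT} = e^{−0.0549·1.2739} = 0.932452
N(d₁) = 0.567866,  N(d₂) = 0.510245
Call price V = S·N(d₁) − K·e^{−rT}·N(d₂) = 87.212850 − 77.252287 = 9.960563
φ(d₁) = (1/√(2π))·e^{−d₁²/2} = 0.393156
ν = S·φ(d₁)·√T = 68.150176

price = 9.960563
ν = 68.150176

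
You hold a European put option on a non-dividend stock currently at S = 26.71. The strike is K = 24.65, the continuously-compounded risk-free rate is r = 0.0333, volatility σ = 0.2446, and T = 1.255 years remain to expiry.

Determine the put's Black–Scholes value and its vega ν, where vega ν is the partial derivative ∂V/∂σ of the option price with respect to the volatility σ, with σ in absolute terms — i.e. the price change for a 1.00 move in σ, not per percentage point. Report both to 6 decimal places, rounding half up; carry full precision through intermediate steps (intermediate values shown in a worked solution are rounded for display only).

price = 1.474728
ν = 10.074991

σ√T = 0.2446·√1.255 = 0.274018
d₁ = (ln(S/K) + (r+σ²/2)T) / (σ√T) = (ln(26.71/24.65) + (0.0333+0.2446²/2)·1.255) / 0.274018 = (0.080261 + 0.079334) / 0.274018 = 0.582428
d₂ = d₁ − σ√T = 0.582428 − 0.274018 = 0.308410
e^{−rT} = e^{−0.0333·1.255} = 0.959070
N(−d₁) = 0.280139,  N(−d₂) = 0.378885
Put price V = K·e^{−rT}·N(−d₂) − S·N(−d₁) = 8.957248 − 7.482520 = 1.474728
φ(d₁) = (1/√(2π))·e^{−d₁²/2} = 0.336704
ν = S·φ(d₁)·√T = 10.074991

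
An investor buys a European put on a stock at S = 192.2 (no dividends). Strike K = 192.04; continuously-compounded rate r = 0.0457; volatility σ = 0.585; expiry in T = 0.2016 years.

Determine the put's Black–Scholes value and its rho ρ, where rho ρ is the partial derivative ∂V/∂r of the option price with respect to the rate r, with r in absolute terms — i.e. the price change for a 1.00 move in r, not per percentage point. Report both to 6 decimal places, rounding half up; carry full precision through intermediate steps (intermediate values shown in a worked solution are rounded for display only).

σ√T = 0.585·√0.2016 = 0.262664
d₁ = (ln(S/K) + (r+σ²/2)T) / (σ√T) = (ln(192.2/192.04) + (0.0457+0.585²/2)·0.2016) / 0.262664 = (0.000833 + 0.043709) / 0.262664 = 0.169578
d₂ = d₁ − σ√T = 0.169578 − 0.262664 = -0.093086
e^{−rT} = e^{−0.0457·0.2016} = 0.990829
N(−d₁) = 0.432671,  N(−d₂) = 0.537082
Put price V = K·e^{−rT}·N(−d₂) − S·N(−d₁) = 102.195404 − 83.159335 = 19.036069
ρ = −K·T·e^{−rT}·N(−d₂) = -20.602593

price = 19.036069
ρ = -20.602593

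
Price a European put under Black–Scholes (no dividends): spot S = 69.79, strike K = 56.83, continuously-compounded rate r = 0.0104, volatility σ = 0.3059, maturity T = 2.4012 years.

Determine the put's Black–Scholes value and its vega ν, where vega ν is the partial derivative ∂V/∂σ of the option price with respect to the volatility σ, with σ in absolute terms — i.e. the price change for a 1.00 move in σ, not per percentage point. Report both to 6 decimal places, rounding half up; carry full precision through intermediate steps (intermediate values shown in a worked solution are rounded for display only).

σ√T = 0.3059·√2.4012 = 0.474017
d₁ = (ln(S/K) + (r+σ²/2)T) / (σ√T) = (ln(69.79/56.83) + (0.0104+0.3059²/2)·2.4012) / 0.474017 = (0.205426 + 0.137318) / 0.474017 = 0.723065
d₂ = d₁ − σ√T = 0.723065 − 0.474017 = 0.249048
e^{−rT} = e^{−0.0104·2.4012} = 0.975337
N(−d₁) = 0.234820,  N(−d₂) = 0.401662
Put price V = K·e^{−rT}·N(−d₂) − S·N(−d₁) = 22.263466 − 16.388091 = 5.875375
φ(d₁) = (1/√(2π))·e^{−d₁²/2} = 0.307171
ν = S·φ(d₁)·√T = 33.219106

price = 5.875375
ν = 33.219106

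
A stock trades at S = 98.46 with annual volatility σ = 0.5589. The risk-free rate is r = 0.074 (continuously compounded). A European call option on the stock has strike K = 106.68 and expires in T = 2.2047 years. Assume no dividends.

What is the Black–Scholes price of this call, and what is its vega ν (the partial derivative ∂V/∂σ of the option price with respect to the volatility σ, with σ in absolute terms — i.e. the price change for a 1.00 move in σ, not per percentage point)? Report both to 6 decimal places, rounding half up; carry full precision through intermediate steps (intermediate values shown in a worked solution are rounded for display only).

price = 34.486839
ν = 51.082551

σ√T = 0.5589·√2.2047 = 0.829868
d₁ = (ln(S/K) + (r+σ²/2)T) / (σ√T) = (ln(98.46/106.68) + (0.074+0.5589²/2)·2.2047) / 0.829868 = (-0.080183 + 0.507488) / 0.829868 = 0.514907
d₂ = d₁ − σ√T = 0.514907 − 0.829868 = -0.314961
e^{−rT} = e^{−0.074·2.2047} = 0.849466
N(d₁) = 0.696691,  N(d₂) = 0.376396
Call price V = S·N(d₁) − K·e^{−rT}·N(d₂) = 68.596195 − 34.109356 = 34.486839
φ(d₁) = (1/√(2π))·e^{−d₁²/2} = 0.349412
ν = S·φ(d₁)·√T = 51.082551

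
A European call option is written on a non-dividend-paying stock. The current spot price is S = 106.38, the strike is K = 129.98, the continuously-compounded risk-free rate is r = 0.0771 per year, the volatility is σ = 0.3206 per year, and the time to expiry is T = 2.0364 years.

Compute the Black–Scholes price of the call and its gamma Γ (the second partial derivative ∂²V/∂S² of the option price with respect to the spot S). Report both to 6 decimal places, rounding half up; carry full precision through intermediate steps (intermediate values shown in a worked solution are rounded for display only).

price = 17.404549
Γ = 0.008124

σ√T = 0.3206·√2.0364 = 0.457504
d₁ = (ln(S/K) + (r+σ²/2)T) / (σ√T) = (ln(106.38/129.98) + (0.0771+0.3206²/2)·2.0364) / 0.457504 = (-0.200363 + 0.261661) / 0.457504 = 0.133985
d₂ = d₁ − σ√T = 0.133985 − 0.457504 = -0.323520
e^{−rT} = e^{−0.0771·2.0364} = 0.854699
N(d₁) = 0.553293,  N(d₂) = 0.373151
Call price V = S·N(d₁) − K·e^{−rT}·N(d₂) = 58.859265 − 41.454716 = 17.404549
φ(d₁) = (1/√(2π))·e^{−d₁²/2} = 0.395377
Γ = φ(d₁) / (S·σ·√T) = 0.008124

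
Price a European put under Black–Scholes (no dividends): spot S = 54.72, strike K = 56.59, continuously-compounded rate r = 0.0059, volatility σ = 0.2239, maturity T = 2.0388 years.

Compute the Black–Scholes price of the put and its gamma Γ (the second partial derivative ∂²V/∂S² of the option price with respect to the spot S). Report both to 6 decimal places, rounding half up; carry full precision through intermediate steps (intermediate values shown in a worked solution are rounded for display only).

σ√T = 0.2239·√2.0388 = 0.319699
d₁ = (ln(S/K) + (r+σ²/2)T) / (σ√T) = (ln(54.72/56.59) + (0.0059+0.2239²/2)·2.0388) / 0.319699 = (-0.033603 + 0.063133) / 0.319699 = 0.092367
d₂ = d₁ − σ√T = 0.092367 − 0.319699 = -0.227332
e^{−rT} = e^{−0.0059·2.0388} = 0.988043
N(−d₁) = 0.463203,  N(−d₂) = 0.589917
Put price V = K·e^{−rT}·N(−d₂) − S·N(−d₁) = 32.984255 − 25.346480 = 7.637775
φ(d₁) = (1/√(2π))·e^{−d₁²/2} = 0.397244
Γ = φ(d₁) / (S·σ·√T) = 0.022708

price = 7.637775
Γ = 0.022708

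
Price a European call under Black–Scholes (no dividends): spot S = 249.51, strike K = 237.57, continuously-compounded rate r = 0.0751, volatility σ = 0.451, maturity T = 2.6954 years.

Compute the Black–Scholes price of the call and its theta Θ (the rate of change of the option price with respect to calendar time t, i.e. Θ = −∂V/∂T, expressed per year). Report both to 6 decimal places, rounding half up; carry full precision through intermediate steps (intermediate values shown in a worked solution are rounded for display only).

σ√T = 0.451·√2.6954 = 0.740437
d₁ = (ln(S/K) + (r+σ²/2)T) / (σ√T) = (ln(249.51/237.57) + (0.0751+0.451²/2)·2.6954) / 0.740437 = (0.049037 + 0.476548) / 0.740437 = 0.709830
d₂ = d₁ − σ√T = 0.709830 − 0.740437 = -0.030607
e^{−rT} = e^{−0.0751·2.6954} = 0.816748
N(d₁) = 0.761095,  N(d₂) = 0.487792
Call price V = S·N(d₁) − K·e^{−rT}·N(d₂) = 189.900899 − 94.648572 = 95.252327
φ(d₁) = (1/√(2π))·e^{−d₁²/2} = 0.310098
Θ = −S·φ(d₁)·σ/(2√T) − r·K·e^{−rT}·N(d₂) = −10.627260 − 7.108108 = -17.735368

price = 95.252327
Θ = -17.735368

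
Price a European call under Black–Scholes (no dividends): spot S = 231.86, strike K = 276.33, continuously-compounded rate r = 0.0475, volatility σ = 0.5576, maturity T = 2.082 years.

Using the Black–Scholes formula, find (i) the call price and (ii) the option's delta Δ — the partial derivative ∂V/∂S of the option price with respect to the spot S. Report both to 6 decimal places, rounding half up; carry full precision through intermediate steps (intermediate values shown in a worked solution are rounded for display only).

price = 66.442816
Δ = 0.620624

σ√T = 0.5576·√2.082 = 0.804569
d₁ = (ln(S/K) + (r+σ²/2)T) / (σ√T) = (ln(231.86/276.33) + (0.0475+0.5576²/2)·2.082) / 0.804569 = (-0.175462 + 0.422560) / 0.804569 = 0.307119
d₂ = d₁ − σ√T = 0.307119 − 0.804569 = -0.497450
e^{−rT} = e^{−0.0475·2.082} = 0.905838
N(d₁) = 0.620624,  N(d₂) = 0.309436
Call price V = S·N(d₁) − K·e^{−rT}·N(d₂) = 143.897788 − 77.454972 = 66.442816
Δ = N(d₁) = 0.620624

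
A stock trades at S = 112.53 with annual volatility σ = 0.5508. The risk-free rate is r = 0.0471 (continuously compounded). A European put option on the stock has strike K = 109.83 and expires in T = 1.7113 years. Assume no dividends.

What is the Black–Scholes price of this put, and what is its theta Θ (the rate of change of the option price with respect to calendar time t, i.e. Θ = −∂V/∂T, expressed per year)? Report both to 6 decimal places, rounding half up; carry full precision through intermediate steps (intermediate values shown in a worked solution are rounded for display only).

price = 24.786192
Θ = -5.524202

σ√T = 0.5508·√1.7113 = 0.720538
d₁ = (ln(S/K) + (r+σ²/2)T) / (σ√T) = (ln(112.53/109.83) + (0.0471+0.5508²/2)·1.7113) / 0.720538 = (0.024286 + 0.340190) / 0.720538 = 0.505839
d₂ = d₁ − σ√T = 0.505839 − 0.720538 = -0.214700
e^{−rT} = e^{−0.0471·1.7113} = 0.922561
N(−d₁) = 0.306485,  N(−d₂) = 0.584999
Put price V = K·e^{−rT}·N(−d₂) − S·N(−d₁) = 59.274948 − 34.488756 = 24.786192
φ(d₁) = (1/√(2π))·e^{−d₁²/2} = 0.351033
Θ = −S·φ(d₁)·σ/(2√T) + r·K·e^{−rT}·N(−d₂) = −8.316052 + 2.791850 = -5.524202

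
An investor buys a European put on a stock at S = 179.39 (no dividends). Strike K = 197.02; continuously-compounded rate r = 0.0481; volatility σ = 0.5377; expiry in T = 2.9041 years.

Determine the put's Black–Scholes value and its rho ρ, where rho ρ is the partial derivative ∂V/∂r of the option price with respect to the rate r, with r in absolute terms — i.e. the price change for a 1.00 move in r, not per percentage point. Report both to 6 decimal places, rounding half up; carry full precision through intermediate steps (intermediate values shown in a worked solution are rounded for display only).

σ√T = 0.5377·√2.9041 = 0.916317
d₁ = (ln(S/K) + (r+σ²/2)T) / (σ√T) = (ln(179.39/197.02) + (0.0481+0.5377²/2)·2.9041) / 0.916317 = (-0.093743 + 0.559506) / 0.916317 = 0.508299
d₂ = d₁ − σ√T = 0.508299 − 0.916317 = -0.408019
e^{−rT} = e^{−0.0481·2.9041} = 0.869630
N(−d₁) = 0.305622,  N(−d₂) = 0.658370
Put price V = K·e^{−rT}·N(−d₂) − S·N(−d₁) = 112.801518 − 54.825526 = 57.975993
ρ = −K·T·e^{−rT}·N(−d₂) = -327.586889

price = 57.975993
ρ = -327.586889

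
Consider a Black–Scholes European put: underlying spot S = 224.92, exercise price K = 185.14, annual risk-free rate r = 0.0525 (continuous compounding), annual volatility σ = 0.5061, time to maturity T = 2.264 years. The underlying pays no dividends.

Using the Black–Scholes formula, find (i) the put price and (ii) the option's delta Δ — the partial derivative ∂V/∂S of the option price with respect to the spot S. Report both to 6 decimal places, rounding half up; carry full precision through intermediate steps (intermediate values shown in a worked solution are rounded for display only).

σ√T = 0.5061·√2.264 = 0.761508
d₁ = (ln(S/K) + (r+σ²/2)T) / (σ√T) = (ln(224.92/185.14) + (0.0525+0.5061²/2)·2.264) / 0.761508 = (0.194632 + 0.408807) / 0.761508 = 0.792427
d₂ = d₁ − σ√T = 0.792427 − 0.761508 = 0.030919
e^{−rT} = e^{−0.0525·2.264} = 0.887932
N(−d₁) = 0.214056,  N(−d₂) = 0.487667
Put price V = K·e^{−rT}·N(−d₂) − S·N(−d₁) = 80.168434 − 48.145429 = 32.023005
Δ = −N(−d₁) = -0.214056

price = 32.023005
Δ = -0.214056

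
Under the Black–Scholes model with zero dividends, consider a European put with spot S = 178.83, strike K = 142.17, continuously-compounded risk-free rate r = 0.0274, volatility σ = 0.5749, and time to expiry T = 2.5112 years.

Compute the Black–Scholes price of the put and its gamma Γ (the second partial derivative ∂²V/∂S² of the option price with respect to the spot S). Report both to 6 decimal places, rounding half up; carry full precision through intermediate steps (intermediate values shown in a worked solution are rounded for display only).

σ√T = 0.5749·√2.5112 = 0.911031
d₁ = (ln(S/K) + (r+σ²/2)T) / (σ√T) = (ln(178.83/142.17) + (0.0274+0.5749²/2)·2.5112) / 0.911031 = (0.229412 + 0.483795) / 0.911031 = 0.782858
d₂ = d₁ − σ√T = 0.782858 − 0.911031 = -0.128173
e^{−rT} = e^{−0.0274·2.5112} = 0.933507
N(−d₁) = 0.216855,  N(−d₂) = 0.550994
Put price V = K·e^{−rT}·N(−d₂) − S·N(−d₁) = 73.126083 − 38.780238 = 34.345845
φ(d₁) = (1/√(2π))·e^{−d₁²/2} = 0.293649
Γ = φ(d₁) / (S·σ·√T) = 0.001802

price = 34.345845
Γ = 0.001802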